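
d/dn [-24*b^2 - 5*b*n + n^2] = -5*b + 2*n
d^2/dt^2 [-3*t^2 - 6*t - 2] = -6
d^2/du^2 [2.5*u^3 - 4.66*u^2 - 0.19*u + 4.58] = 15.0*u - 9.32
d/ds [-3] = 0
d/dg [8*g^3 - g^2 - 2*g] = 24*g^2 - 2*g - 2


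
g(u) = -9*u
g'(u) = -9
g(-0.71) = 6.39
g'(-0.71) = -9.00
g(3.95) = -35.55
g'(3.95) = -9.00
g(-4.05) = 36.45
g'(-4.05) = -9.00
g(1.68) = -15.12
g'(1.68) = -9.00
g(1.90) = -17.10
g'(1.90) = -9.00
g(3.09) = -27.81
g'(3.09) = -9.00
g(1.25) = -11.25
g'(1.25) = -9.00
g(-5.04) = 45.36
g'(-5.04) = -9.00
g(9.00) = -81.00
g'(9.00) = -9.00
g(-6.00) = 54.00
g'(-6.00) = -9.00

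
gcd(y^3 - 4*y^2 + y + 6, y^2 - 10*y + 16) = y - 2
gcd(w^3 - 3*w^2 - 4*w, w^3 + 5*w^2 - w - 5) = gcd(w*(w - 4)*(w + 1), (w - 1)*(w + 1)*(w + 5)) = w + 1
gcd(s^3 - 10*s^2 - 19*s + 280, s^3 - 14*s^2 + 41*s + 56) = s^2 - 15*s + 56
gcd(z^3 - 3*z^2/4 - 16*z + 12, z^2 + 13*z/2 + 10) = z + 4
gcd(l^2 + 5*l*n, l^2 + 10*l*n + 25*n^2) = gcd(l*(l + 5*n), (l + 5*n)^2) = l + 5*n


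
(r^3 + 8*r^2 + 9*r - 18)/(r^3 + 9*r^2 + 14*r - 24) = (r + 3)/(r + 4)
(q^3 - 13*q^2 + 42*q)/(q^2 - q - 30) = q*(q - 7)/(q + 5)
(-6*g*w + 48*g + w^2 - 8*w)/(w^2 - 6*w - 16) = (-6*g + w)/(w + 2)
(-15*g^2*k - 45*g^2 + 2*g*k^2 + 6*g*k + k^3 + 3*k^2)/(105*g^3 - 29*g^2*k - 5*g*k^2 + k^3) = (-k - 3)/(7*g - k)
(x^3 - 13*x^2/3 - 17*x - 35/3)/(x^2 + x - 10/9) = 3*(x^2 - 6*x - 7)/(3*x - 2)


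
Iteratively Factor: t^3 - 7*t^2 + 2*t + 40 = (t - 4)*(t^2 - 3*t - 10) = (t - 4)*(t + 2)*(t - 5)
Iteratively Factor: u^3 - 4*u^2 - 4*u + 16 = (u - 4)*(u^2 - 4) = (u - 4)*(u + 2)*(u - 2)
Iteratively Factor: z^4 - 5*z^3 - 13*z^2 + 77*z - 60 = (z + 4)*(z^3 - 9*z^2 + 23*z - 15) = (z - 1)*(z + 4)*(z^2 - 8*z + 15) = (z - 3)*(z - 1)*(z + 4)*(z - 5)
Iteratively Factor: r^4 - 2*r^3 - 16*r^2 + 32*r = (r - 2)*(r^3 - 16*r) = r*(r - 2)*(r^2 - 16) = r*(r - 2)*(r + 4)*(r - 4)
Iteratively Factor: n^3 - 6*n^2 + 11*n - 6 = (n - 1)*(n^2 - 5*n + 6) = (n - 2)*(n - 1)*(n - 3)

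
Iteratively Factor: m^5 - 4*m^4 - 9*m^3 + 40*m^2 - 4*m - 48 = (m - 2)*(m^4 - 2*m^3 - 13*m^2 + 14*m + 24) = (m - 2)^2*(m^3 - 13*m - 12) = (m - 2)^2*(m + 3)*(m^2 - 3*m - 4) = (m - 2)^2*(m + 1)*(m + 3)*(m - 4)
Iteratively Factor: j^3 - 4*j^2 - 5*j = (j + 1)*(j^2 - 5*j) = j*(j + 1)*(j - 5)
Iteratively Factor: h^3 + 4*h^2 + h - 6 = (h + 3)*(h^2 + h - 2) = (h - 1)*(h + 3)*(h + 2)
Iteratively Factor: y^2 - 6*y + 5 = (y - 5)*(y - 1)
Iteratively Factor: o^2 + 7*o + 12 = (o + 3)*(o + 4)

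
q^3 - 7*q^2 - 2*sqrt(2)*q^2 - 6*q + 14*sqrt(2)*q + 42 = (q - 7)*(q - 3*sqrt(2))*(q + sqrt(2))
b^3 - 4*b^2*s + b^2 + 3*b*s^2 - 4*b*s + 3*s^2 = (b + 1)*(b - 3*s)*(b - s)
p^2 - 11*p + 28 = (p - 7)*(p - 4)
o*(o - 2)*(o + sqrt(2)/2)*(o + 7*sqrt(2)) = o^4 - 2*o^3 + 15*sqrt(2)*o^3/2 - 15*sqrt(2)*o^2 + 7*o^2 - 14*o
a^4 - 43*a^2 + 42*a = a*(a - 6)*(a - 1)*(a + 7)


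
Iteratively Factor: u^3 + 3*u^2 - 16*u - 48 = (u - 4)*(u^2 + 7*u + 12) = (u - 4)*(u + 4)*(u + 3)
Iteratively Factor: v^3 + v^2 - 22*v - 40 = (v - 5)*(v^2 + 6*v + 8) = (v - 5)*(v + 2)*(v + 4)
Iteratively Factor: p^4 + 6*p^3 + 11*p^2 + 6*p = (p + 1)*(p^3 + 5*p^2 + 6*p) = (p + 1)*(p + 2)*(p^2 + 3*p) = p*(p + 1)*(p + 2)*(p + 3)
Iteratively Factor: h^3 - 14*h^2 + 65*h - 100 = (h - 5)*(h^2 - 9*h + 20) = (h - 5)*(h - 4)*(h - 5)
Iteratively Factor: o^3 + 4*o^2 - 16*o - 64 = (o - 4)*(o^2 + 8*o + 16) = (o - 4)*(o + 4)*(o + 4)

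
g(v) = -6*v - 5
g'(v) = -6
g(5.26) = -36.56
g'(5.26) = -6.00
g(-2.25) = 8.50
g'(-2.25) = -6.00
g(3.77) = -27.62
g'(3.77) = -6.00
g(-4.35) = 21.10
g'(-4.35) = -6.00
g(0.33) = -6.98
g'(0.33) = -6.00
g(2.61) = -20.66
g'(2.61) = -6.00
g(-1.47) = 3.82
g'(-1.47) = -6.00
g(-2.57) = 10.42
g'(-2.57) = -6.00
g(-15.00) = 85.00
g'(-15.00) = -6.00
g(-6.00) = 31.00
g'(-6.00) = -6.00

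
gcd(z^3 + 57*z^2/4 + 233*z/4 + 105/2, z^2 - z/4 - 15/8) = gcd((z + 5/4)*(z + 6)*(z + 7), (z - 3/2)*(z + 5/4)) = z + 5/4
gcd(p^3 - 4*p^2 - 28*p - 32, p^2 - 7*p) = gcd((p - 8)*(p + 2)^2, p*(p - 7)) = 1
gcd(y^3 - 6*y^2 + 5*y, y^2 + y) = y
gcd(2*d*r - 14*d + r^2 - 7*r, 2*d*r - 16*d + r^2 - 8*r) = 2*d + r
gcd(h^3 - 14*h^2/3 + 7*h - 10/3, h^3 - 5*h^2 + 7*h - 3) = h - 1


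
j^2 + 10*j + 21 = (j + 3)*(j + 7)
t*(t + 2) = t^2 + 2*t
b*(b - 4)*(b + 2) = b^3 - 2*b^2 - 8*b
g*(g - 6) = g^2 - 6*g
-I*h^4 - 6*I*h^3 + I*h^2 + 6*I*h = h*(h - 1)*(h + 6)*(-I*h - I)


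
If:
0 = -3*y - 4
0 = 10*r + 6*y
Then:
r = 4/5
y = -4/3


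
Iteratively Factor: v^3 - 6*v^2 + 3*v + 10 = (v - 2)*(v^2 - 4*v - 5) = (v - 5)*(v - 2)*(v + 1)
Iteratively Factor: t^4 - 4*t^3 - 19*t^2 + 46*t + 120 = (t + 3)*(t^3 - 7*t^2 + 2*t + 40) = (t - 4)*(t + 3)*(t^2 - 3*t - 10) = (t - 5)*(t - 4)*(t + 3)*(t + 2)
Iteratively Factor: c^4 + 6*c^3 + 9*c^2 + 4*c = (c)*(c^3 + 6*c^2 + 9*c + 4) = c*(c + 1)*(c^2 + 5*c + 4) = c*(c + 1)^2*(c + 4)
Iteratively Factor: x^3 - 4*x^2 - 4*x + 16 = (x - 2)*(x^2 - 2*x - 8) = (x - 4)*(x - 2)*(x + 2)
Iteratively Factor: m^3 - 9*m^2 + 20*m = (m - 5)*(m^2 - 4*m) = (m - 5)*(m - 4)*(m)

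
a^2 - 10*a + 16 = (a - 8)*(a - 2)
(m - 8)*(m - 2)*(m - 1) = m^3 - 11*m^2 + 26*m - 16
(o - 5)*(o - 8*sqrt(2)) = o^2 - 8*sqrt(2)*o - 5*o + 40*sqrt(2)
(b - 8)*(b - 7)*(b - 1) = b^3 - 16*b^2 + 71*b - 56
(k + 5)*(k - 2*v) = k^2 - 2*k*v + 5*k - 10*v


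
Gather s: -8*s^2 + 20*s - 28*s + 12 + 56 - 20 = -8*s^2 - 8*s + 48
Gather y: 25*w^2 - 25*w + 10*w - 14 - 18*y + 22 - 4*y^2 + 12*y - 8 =25*w^2 - 15*w - 4*y^2 - 6*y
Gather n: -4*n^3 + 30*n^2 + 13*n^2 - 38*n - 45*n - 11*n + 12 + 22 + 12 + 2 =-4*n^3 + 43*n^2 - 94*n + 48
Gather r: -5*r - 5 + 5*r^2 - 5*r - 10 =5*r^2 - 10*r - 15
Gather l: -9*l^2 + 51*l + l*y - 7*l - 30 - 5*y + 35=-9*l^2 + l*(y + 44) - 5*y + 5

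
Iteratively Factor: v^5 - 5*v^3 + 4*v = (v)*(v^4 - 5*v^2 + 4) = v*(v - 1)*(v^3 + v^2 - 4*v - 4) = v*(v - 1)*(v + 1)*(v^2 - 4) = v*(v - 2)*(v - 1)*(v + 1)*(v + 2)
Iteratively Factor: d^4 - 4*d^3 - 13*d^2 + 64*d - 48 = (d - 3)*(d^3 - d^2 - 16*d + 16) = (d - 4)*(d - 3)*(d^2 + 3*d - 4) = (d - 4)*(d - 3)*(d + 4)*(d - 1)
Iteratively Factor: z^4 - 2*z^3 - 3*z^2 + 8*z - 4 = (z - 2)*(z^3 - 3*z + 2) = (z - 2)*(z - 1)*(z^2 + z - 2) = (z - 2)*(z - 1)^2*(z + 2)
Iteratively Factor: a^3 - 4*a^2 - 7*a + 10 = (a + 2)*(a^2 - 6*a + 5) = (a - 1)*(a + 2)*(a - 5)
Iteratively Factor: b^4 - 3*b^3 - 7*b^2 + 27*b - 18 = (b - 2)*(b^3 - b^2 - 9*b + 9) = (b - 3)*(b - 2)*(b^2 + 2*b - 3) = (b - 3)*(b - 2)*(b - 1)*(b + 3)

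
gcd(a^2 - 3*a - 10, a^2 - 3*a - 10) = a^2 - 3*a - 10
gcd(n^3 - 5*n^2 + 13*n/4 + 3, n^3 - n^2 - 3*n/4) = n^2 - n - 3/4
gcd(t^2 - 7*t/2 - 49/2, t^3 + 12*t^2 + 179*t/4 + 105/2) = t + 7/2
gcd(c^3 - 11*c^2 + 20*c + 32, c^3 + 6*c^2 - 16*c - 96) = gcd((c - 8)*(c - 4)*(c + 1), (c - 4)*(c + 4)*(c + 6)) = c - 4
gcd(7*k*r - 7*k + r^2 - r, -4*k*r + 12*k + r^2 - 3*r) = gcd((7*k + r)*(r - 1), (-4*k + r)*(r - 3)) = 1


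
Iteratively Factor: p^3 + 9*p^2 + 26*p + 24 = (p + 4)*(p^2 + 5*p + 6) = (p + 2)*(p + 4)*(p + 3)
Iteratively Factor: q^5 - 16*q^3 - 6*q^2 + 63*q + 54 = (q + 3)*(q^4 - 3*q^3 - 7*q^2 + 15*q + 18) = (q - 3)*(q + 3)*(q^3 - 7*q - 6) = (q - 3)*(q + 1)*(q + 3)*(q^2 - q - 6) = (q - 3)^2*(q + 1)*(q + 3)*(q + 2)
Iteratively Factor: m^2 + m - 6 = (m + 3)*(m - 2)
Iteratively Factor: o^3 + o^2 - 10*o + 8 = (o - 2)*(o^2 + 3*o - 4) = (o - 2)*(o - 1)*(o + 4)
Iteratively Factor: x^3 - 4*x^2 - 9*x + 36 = (x - 3)*(x^2 - x - 12) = (x - 3)*(x + 3)*(x - 4)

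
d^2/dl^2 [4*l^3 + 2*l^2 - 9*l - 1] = 24*l + 4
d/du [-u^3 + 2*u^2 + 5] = u*(4 - 3*u)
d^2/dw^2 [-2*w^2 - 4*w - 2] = -4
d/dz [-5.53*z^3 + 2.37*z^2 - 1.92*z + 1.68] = -16.59*z^2 + 4.74*z - 1.92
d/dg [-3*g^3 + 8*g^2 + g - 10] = -9*g^2 + 16*g + 1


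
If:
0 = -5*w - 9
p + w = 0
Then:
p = 9/5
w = -9/5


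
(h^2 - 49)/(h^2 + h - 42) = (h - 7)/(h - 6)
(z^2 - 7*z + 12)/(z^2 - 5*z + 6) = (z - 4)/(z - 2)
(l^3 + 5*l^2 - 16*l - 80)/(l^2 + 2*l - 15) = (l^2 - 16)/(l - 3)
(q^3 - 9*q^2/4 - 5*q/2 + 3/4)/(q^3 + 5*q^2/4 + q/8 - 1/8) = 2*(q - 3)/(2*q + 1)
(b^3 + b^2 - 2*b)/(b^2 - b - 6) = b*(b - 1)/(b - 3)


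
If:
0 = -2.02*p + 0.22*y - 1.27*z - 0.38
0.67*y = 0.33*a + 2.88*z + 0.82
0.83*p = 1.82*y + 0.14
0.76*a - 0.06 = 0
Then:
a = 0.08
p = -0.00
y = -0.08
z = -0.31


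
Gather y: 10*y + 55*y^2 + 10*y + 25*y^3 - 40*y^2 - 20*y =25*y^3 + 15*y^2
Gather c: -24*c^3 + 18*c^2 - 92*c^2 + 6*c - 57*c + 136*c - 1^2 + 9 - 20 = -24*c^3 - 74*c^2 + 85*c - 12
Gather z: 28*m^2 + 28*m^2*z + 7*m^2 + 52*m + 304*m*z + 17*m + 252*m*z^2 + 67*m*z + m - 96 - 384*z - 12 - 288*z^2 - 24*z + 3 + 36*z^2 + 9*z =35*m^2 + 70*m + z^2*(252*m - 252) + z*(28*m^2 + 371*m - 399) - 105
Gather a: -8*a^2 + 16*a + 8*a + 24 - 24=-8*a^2 + 24*a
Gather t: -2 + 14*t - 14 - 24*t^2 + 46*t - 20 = -24*t^2 + 60*t - 36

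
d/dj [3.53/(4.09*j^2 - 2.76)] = -28.8754*j/(4.09*j^2 - 2.76)^2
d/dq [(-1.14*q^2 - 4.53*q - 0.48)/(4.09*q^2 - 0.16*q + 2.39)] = (18.7101*q^2 - 1.5228*q - 10.9035)/(16.7281*q^4 - 1.3088*q^3 + 19.5758*q^2 - 0.7648*q + 5.7121)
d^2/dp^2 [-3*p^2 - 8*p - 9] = -6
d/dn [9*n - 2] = 9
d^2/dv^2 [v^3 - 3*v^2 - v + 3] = 6*v - 6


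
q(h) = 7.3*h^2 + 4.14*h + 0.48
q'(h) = 14.6*h + 4.14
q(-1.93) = 19.68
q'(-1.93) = -24.04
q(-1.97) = 20.65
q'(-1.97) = -24.62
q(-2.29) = 29.28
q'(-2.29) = -29.29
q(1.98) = 37.30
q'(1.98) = 33.05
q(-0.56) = 0.45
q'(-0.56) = -4.04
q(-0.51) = 0.27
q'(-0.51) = -3.31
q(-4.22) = 113.01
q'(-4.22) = -57.47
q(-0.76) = 1.55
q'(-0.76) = -6.96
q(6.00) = 288.12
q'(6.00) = 91.74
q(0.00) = 0.48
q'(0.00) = 4.14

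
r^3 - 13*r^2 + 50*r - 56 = (r - 7)*(r - 4)*(r - 2)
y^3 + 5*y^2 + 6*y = y*(y + 2)*(y + 3)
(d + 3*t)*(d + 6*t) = d^2 + 9*d*t + 18*t^2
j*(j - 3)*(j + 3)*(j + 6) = j^4 + 6*j^3 - 9*j^2 - 54*j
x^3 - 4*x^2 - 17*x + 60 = (x - 5)*(x - 3)*(x + 4)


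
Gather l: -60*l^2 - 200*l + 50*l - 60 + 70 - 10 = -60*l^2 - 150*l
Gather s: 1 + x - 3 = x - 2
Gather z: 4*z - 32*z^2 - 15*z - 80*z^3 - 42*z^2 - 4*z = -80*z^3 - 74*z^2 - 15*z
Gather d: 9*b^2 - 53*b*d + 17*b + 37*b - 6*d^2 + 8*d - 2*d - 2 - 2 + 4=9*b^2 + 54*b - 6*d^2 + d*(6 - 53*b)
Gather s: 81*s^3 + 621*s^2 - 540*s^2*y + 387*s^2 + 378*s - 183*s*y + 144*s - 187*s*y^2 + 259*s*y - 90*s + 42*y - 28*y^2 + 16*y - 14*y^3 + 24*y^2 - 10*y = 81*s^3 + s^2*(1008 - 540*y) + s*(-187*y^2 + 76*y + 432) - 14*y^3 - 4*y^2 + 48*y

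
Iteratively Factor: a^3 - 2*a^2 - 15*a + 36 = (a - 3)*(a^2 + a - 12) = (a - 3)*(a + 4)*(a - 3)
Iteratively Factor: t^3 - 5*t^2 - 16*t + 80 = (t - 5)*(t^2 - 16) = (t - 5)*(t + 4)*(t - 4)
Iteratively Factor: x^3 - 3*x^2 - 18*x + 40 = (x - 5)*(x^2 + 2*x - 8) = (x - 5)*(x - 2)*(x + 4)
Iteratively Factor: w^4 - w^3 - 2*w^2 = (w - 2)*(w^3 + w^2) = w*(w - 2)*(w^2 + w) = w*(w - 2)*(w + 1)*(w)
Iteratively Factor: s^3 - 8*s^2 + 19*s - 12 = (s - 3)*(s^2 - 5*s + 4) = (s - 3)*(s - 1)*(s - 4)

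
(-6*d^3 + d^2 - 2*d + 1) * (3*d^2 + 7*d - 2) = -18*d^5 - 39*d^4 + 13*d^3 - 13*d^2 + 11*d - 2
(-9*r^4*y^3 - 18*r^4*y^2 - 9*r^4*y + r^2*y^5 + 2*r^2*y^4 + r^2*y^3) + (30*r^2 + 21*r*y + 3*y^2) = -9*r^4*y^3 - 18*r^4*y^2 - 9*r^4*y + r^2*y^5 + 2*r^2*y^4 + r^2*y^3 + 30*r^2 + 21*r*y + 3*y^2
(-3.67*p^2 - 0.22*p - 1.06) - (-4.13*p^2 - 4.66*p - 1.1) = 0.46*p^2 + 4.44*p + 0.04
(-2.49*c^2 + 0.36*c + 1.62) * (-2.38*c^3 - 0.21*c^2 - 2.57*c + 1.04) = 5.9262*c^5 - 0.3339*c^4 + 2.4681*c^3 - 3.855*c^2 - 3.789*c + 1.6848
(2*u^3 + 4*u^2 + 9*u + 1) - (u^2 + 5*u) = 2*u^3 + 3*u^2 + 4*u + 1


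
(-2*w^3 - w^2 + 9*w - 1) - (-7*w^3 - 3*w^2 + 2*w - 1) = 5*w^3 + 2*w^2 + 7*w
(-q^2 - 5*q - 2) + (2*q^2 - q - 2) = q^2 - 6*q - 4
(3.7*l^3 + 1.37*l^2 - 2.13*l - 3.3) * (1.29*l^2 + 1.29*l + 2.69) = 4.773*l^5 + 6.5403*l^4 + 8.9726*l^3 - 3.3194*l^2 - 9.9867*l - 8.877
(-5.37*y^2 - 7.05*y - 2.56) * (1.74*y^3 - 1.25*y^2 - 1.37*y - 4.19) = -9.3438*y^5 - 5.5545*y^4 + 11.715*y^3 + 35.3588*y^2 + 33.0467*y + 10.7264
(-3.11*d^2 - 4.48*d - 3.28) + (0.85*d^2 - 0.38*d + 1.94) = -2.26*d^2 - 4.86*d - 1.34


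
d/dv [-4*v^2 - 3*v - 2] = -8*v - 3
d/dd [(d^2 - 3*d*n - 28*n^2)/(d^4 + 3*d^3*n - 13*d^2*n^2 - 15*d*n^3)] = 2*(-d^5 + 3*d^4*n + 65*d^3*n^2 + 99*d^2*n^3 - 364*d*n^4 - 210*n^5)/(d^2*(d^6 + 6*d^5*n - 17*d^4*n^2 - 108*d^3*n^3 + 79*d^2*n^4 + 390*d*n^5 + 225*n^6))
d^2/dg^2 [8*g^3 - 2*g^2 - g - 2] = 48*g - 4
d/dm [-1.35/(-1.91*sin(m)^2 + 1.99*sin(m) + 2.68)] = (2.6865 - 5.157*sin(m))*cos(m)/(-1.91*sin(m)^2 + 1.99*sin(m) + 2.68)^2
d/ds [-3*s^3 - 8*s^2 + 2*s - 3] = -9*s^2 - 16*s + 2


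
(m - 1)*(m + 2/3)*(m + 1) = m^3 + 2*m^2/3 - m - 2/3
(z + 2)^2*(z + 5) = z^3 + 9*z^2 + 24*z + 20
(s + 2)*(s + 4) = s^2 + 6*s + 8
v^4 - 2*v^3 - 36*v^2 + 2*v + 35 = (v - 7)*(v - 1)*(v + 1)*(v + 5)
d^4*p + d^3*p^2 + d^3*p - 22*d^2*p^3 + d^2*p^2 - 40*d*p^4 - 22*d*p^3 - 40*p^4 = (d - 5*p)*(d + 2*p)*(d + 4*p)*(d*p + p)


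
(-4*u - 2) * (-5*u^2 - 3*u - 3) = 20*u^3 + 22*u^2 + 18*u + 6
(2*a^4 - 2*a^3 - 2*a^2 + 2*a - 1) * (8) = 16*a^4 - 16*a^3 - 16*a^2 + 16*a - 8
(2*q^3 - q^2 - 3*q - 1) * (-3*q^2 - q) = -6*q^5 + q^4 + 10*q^3 + 6*q^2 + q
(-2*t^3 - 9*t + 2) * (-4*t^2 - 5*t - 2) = 8*t^5 + 10*t^4 + 40*t^3 + 37*t^2 + 8*t - 4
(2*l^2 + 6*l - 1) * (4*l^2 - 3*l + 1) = 8*l^4 + 18*l^3 - 20*l^2 + 9*l - 1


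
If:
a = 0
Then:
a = 0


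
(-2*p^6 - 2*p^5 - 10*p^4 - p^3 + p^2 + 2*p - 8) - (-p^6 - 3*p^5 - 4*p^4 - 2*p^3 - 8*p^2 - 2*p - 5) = -p^6 + p^5 - 6*p^4 + p^3 + 9*p^2 + 4*p - 3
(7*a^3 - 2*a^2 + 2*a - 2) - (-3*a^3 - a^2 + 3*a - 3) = 10*a^3 - a^2 - a + 1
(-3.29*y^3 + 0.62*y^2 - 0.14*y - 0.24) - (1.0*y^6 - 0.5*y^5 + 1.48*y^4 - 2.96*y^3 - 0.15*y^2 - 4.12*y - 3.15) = -1.0*y^6 + 0.5*y^5 - 1.48*y^4 - 0.33*y^3 + 0.77*y^2 + 3.98*y + 2.91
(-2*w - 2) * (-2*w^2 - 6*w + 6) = 4*w^3 + 16*w^2 - 12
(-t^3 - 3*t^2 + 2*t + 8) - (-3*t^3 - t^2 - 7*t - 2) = 2*t^3 - 2*t^2 + 9*t + 10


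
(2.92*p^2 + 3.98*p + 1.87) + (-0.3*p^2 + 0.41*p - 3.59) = 2.62*p^2 + 4.39*p - 1.72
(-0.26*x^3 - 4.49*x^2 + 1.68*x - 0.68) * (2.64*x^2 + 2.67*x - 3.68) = -0.6864*x^5 - 12.5478*x^4 - 6.5963*x^3 + 19.2136*x^2 - 7.998*x + 2.5024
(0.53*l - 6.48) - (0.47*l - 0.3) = 0.0600000000000001*l - 6.18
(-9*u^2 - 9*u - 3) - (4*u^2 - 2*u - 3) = -13*u^2 - 7*u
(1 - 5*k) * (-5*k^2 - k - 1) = 25*k^3 + 4*k - 1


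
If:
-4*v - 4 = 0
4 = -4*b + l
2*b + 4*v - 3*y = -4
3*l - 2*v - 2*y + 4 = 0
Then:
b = -27/16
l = -11/4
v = -1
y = -9/8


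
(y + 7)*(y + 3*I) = y^2 + 7*y + 3*I*y + 21*I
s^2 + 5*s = s*(s + 5)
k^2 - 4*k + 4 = (k - 2)^2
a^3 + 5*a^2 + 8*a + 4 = (a + 1)*(a + 2)^2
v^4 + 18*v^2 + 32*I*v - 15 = (v - 5*I)*(v + I)^2*(v + 3*I)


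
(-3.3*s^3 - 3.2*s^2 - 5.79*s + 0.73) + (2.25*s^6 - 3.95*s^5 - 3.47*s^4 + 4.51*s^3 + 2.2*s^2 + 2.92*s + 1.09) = 2.25*s^6 - 3.95*s^5 - 3.47*s^4 + 1.21*s^3 - 1.0*s^2 - 2.87*s + 1.82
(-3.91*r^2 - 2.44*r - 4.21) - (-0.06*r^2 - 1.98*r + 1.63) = -3.85*r^2 - 0.46*r - 5.84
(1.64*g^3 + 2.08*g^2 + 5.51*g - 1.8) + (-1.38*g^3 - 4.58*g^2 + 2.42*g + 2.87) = 0.26*g^3 - 2.5*g^2 + 7.93*g + 1.07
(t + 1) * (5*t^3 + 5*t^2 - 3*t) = 5*t^4 + 10*t^3 + 2*t^2 - 3*t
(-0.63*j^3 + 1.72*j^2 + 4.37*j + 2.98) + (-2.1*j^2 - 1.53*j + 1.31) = -0.63*j^3 - 0.38*j^2 + 2.84*j + 4.29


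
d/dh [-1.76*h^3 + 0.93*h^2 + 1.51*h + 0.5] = -5.28*h^2 + 1.86*h + 1.51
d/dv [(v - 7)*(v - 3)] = 2*v - 10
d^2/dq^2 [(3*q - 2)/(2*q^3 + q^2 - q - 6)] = 2*((3*q - 2)*(6*q^2 + 2*q - 1)^2 + (-18*q^2 - 6*q - (3*q - 2)*(6*q + 1) + 3)*(2*q^3 + q^2 - q - 6))/(2*q^3 + q^2 - q - 6)^3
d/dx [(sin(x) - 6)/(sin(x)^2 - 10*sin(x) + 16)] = (12*sin(x) + cos(x)^2 - 45)*cos(x)/(sin(x)^2 - 10*sin(x) + 16)^2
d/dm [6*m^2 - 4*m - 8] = 12*m - 4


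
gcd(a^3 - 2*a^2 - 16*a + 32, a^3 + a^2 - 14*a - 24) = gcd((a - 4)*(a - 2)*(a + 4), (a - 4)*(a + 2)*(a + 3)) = a - 4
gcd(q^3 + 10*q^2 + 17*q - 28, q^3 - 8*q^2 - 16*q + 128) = q + 4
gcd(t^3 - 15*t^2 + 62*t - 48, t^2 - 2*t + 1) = t - 1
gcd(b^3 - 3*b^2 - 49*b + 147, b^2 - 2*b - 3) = b - 3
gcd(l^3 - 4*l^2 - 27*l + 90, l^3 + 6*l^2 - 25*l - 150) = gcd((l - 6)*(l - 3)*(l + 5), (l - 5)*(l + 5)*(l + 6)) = l + 5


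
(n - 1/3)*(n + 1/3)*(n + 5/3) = n^3 + 5*n^2/3 - n/9 - 5/27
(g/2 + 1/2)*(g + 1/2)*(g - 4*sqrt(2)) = g^3/2 - 2*sqrt(2)*g^2 + 3*g^2/4 - 3*sqrt(2)*g + g/4 - sqrt(2)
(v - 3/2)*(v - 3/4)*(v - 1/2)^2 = v^4 - 13*v^3/4 + 29*v^2/8 - 27*v/16 + 9/32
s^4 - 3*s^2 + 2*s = s*(s - 1)^2*(s + 2)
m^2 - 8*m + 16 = (m - 4)^2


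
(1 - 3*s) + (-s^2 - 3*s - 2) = -s^2 - 6*s - 1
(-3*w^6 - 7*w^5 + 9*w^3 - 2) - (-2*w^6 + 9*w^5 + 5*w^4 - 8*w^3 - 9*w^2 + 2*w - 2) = -w^6 - 16*w^5 - 5*w^4 + 17*w^3 + 9*w^2 - 2*w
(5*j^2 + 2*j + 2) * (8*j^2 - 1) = 40*j^4 + 16*j^3 + 11*j^2 - 2*j - 2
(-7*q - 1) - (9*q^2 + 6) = -9*q^2 - 7*q - 7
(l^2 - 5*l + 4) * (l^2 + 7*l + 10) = l^4 + 2*l^3 - 21*l^2 - 22*l + 40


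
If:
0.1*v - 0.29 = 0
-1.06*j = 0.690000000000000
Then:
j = -0.65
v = 2.90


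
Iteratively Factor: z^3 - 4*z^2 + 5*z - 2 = (z - 1)*(z^2 - 3*z + 2) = (z - 2)*(z - 1)*(z - 1)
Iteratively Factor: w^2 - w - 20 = (w + 4)*(w - 5)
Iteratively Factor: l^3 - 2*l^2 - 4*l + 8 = (l - 2)*(l^2 - 4) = (l - 2)^2*(l + 2)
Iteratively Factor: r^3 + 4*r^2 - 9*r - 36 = (r + 3)*(r^2 + r - 12) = (r + 3)*(r + 4)*(r - 3)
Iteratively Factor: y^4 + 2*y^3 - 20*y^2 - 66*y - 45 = (y + 1)*(y^3 + y^2 - 21*y - 45) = (y + 1)*(y + 3)*(y^2 - 2*y - 15) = (y + 1)*(y + 3)^2*(y - 5)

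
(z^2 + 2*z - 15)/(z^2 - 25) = (z - 3)/(z - 5)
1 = 1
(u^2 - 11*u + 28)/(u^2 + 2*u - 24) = (u - 7)/(u + 6)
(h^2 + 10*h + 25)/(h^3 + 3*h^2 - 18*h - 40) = (h + 5)/(h^2 - 2*h - 8)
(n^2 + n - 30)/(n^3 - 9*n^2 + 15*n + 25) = (n + 6)/(n^2 - 4*n - 5)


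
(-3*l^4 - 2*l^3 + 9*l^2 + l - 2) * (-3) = 9*l^4 + 6*l^3 - 27*l^2 - 3*l + 6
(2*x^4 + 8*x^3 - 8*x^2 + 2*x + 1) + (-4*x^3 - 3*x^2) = 2*x^4 + 4*x^3 - 11*x^2 + 2*x + 1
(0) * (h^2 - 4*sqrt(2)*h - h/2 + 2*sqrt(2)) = 0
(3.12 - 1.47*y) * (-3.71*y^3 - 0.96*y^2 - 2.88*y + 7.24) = 5.4537*y^4 - 10.164*y^3 + 1.2384*y^2 - 19.6284*y + 22.5888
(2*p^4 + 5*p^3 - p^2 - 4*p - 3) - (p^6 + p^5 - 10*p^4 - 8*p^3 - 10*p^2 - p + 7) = -p^6 - p^5 + 12*p^4 + 13*p^3 + 9*p^2 - 3*p - 10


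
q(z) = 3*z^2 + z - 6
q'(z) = 6*z + 1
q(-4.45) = 48.96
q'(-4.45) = -25.70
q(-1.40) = -1.52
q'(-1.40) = -7.40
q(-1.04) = -3.80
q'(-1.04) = -5.24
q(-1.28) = -2.36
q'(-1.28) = -6.68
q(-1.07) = -3.64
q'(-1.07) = -5.42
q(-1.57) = -0.18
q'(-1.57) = -8.42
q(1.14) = -0.96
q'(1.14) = 7.84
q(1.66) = 3.93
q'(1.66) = 10.96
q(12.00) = 438.00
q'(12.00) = 73.00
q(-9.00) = 228.00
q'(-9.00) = -53.00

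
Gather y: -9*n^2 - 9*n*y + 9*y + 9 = -9*n^2 + y*(9 - 9*n) + 9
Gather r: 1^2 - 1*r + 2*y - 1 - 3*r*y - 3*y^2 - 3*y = r*(-3*y - 1) - 3*y^2 - y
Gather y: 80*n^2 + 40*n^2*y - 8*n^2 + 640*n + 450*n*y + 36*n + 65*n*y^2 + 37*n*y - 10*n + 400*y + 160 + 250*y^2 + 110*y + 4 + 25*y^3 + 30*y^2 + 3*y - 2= 72*n^2 + 666*n + 25*y^3 + y^2*(65*n + 280) + y*(40*n^2 + 487*n + 513) + 162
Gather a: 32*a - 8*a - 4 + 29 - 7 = 24*a + 18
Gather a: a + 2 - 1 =a + 1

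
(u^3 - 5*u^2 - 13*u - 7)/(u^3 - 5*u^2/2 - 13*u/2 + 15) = 2*(u^3 - 5*u^2 - 13*u - 7)/(2*u^3 - 5*u^2 - 13*u + 30)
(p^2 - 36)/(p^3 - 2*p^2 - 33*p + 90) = (p - 6)/(p^2 - 8*p + 15)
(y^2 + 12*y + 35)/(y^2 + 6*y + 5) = (y + 7)/(y + 1)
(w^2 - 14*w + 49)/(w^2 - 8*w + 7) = (w - 7)/(w - 1)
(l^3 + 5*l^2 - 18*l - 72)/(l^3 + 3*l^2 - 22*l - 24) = (l + 3)/(l + 1)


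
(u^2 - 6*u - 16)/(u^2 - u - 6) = (u - 8)/(u - 3)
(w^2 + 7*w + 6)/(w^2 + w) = (w + 6)/w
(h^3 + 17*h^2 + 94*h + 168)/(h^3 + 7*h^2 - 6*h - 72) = (h + 7)/(h - 3)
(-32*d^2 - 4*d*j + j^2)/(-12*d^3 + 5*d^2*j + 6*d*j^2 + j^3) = (8*d - j)/(3*d^2 - 2*d*j - j^2)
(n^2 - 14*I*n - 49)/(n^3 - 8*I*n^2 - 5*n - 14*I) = (n - 7*I)/(n^2 - I*n + 2)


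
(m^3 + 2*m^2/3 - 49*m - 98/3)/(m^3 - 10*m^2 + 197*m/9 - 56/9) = 3*(3*m^2 + 23*m + 14)/(9*m^2 - 27*m + 8)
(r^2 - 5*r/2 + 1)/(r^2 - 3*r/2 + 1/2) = (r - 2)/(r - 1)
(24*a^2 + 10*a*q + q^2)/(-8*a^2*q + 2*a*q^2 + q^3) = (6*a + q)/(q*(-2*a + q))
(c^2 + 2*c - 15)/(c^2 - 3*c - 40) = (c - 3)/(c - 8)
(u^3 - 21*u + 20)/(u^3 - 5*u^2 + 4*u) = (u + 5)/u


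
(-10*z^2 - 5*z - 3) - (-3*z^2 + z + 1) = -7*z^2 - 6*z - 4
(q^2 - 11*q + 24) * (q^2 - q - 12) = q^4 - 12*q^3 + 23*q^2 + 108*q - 288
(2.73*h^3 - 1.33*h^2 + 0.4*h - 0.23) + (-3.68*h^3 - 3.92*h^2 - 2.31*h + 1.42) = -0.95*h^3 - 5.25*h^2 - 1.91*h + 1.19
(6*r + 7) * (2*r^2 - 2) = 12*r^3 + 14*r^2 - 12*r - 14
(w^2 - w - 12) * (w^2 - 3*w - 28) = w^4 - 4*w^3 - 37*w^2 + 64*w + 336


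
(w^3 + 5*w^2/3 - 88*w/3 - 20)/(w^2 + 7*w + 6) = (3*w^2 - 13*w - 10)/(3*(w + 1))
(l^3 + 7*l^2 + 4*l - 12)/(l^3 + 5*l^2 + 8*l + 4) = (l^2 + 5*l - 6)/(l^2 + 3*l + 2)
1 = 1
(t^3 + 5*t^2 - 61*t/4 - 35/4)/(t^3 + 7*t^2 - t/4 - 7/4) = (2*t - 5)/(2*t - 1)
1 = 1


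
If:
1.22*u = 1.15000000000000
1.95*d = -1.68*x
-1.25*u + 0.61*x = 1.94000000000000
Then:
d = -4.40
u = 0.94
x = 5.11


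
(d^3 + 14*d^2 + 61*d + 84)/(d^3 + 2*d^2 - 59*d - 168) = (d + 4)/(d - 8)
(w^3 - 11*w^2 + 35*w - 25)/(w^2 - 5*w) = w - 6 + 5/w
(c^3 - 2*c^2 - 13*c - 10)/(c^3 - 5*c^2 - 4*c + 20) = (c + 1)/(c - 2)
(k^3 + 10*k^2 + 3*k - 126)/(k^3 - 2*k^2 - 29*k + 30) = (k^3 + 10*k^2 + 3*k - 126)/(k^3 - 2*k^2 - 29*k + 30)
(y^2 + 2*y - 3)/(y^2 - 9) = (y - 1)/(y - 3)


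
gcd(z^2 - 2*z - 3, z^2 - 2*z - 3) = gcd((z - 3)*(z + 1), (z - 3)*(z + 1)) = z^2 - 2*z - 3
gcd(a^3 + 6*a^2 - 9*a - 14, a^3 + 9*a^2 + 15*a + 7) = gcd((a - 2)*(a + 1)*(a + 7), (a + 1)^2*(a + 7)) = a^2 + 8*a + 7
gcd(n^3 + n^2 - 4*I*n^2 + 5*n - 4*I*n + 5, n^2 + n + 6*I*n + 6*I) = n + 1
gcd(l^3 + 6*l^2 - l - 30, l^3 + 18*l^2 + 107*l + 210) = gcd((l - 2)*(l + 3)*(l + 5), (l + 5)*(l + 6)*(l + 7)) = l + 5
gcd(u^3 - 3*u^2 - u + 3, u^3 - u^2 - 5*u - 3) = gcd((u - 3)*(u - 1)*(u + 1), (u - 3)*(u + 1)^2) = u^2 - 2*u - 3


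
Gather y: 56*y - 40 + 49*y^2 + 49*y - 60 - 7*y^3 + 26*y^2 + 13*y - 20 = -7*y^3 + 75*y^2 + 118*y - 120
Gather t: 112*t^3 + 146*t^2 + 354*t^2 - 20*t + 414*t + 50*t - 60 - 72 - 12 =112*t^3 + 500*t^2 + 444*t - 144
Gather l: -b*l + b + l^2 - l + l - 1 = -b*l + b + l^2 - 1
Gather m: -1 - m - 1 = -m - 2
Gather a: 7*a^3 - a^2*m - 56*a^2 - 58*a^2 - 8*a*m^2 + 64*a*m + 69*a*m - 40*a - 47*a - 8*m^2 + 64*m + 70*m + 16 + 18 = 7*a^3 + a^2*(-m - 114) + a*(-8*m^2 + 133*m - 87) - 8*m^2 + 134*m + 34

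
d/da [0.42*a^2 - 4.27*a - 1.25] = 0.84*a - 4.27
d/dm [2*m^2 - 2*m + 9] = 4*m - 2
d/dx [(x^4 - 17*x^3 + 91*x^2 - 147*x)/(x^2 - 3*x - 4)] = 2*(x^5 - 13*x^4 + 43*x^3 + 39*x^2 - 364*x + 294)/(x^4 - 6*x^3 + x^2 + 24*x + 16)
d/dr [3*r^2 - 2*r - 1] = 6*r - 2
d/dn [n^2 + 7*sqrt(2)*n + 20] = 2*n + 7*sqrt(2)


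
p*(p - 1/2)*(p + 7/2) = p^3 + 3*p^2 - 7*p/4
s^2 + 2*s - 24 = (s - 4)*(s + 6)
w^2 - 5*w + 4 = (w - 4)*(w - 1)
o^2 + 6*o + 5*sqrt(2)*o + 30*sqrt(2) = (o + 6)*(o + 5*sqrt(2))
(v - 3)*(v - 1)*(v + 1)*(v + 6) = v^4 + 3*v^3 - 19*v^2 - 3*v + 18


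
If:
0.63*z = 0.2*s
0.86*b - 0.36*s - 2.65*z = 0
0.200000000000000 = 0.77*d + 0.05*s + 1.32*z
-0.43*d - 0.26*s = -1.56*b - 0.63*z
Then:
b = 0.07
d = 0.23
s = 0.05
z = 0.01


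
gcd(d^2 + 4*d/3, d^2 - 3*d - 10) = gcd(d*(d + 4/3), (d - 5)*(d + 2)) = 1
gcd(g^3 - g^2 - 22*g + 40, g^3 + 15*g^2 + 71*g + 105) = g + 5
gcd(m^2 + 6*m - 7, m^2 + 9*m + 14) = m + 7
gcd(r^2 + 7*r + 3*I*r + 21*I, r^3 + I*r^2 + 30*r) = 1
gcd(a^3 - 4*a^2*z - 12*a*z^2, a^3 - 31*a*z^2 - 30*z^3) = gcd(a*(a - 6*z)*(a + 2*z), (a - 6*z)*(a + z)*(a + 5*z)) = -a + 6*z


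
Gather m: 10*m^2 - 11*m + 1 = 10*m^2 - 11*m + 1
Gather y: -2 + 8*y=8*y - 2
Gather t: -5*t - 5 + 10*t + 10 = 5*t + 5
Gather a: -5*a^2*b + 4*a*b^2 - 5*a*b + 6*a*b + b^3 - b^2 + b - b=-5*a^2*b + a*(4*b^2 + b) + b^3 - b^2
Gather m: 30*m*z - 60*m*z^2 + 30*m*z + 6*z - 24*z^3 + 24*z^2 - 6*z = m*(-60*z^2 + 60*z) - 24*z^3 + 24*z^2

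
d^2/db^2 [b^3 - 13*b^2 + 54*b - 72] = 6*b - 26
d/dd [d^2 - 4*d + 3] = 2*d - 4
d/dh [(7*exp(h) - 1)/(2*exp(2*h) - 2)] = (-7*exp(2*h) + 2*exp(h) - 7)*exp(h)/(2*(exp(4*h) - 2*exp(2*h) + 1))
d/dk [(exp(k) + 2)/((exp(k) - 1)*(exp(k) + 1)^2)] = (-2*exp(2*k) - 5*exp(k) + 1)*exp(k)/(exp(5*k) + exp(4*k) - 2*exp(3*k) - 2*exp(2*k) + exp(k) + 1)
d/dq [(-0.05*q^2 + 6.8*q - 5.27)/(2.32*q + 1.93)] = (-0.116*q^2 - 0.193*q + 25.3504)/(5.3824*q^2 + 8.9552*q + 3.7249)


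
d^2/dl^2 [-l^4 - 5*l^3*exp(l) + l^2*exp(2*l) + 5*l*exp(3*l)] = -5*l^3*exp(l) + 4*l^2*exp(2*l) - 30*l^2*exp(l) - 12*l^2 + 45*l*exp(3*l) + 8*l*exp(2*l) - 30*l*exp(l) + 30*exp(3*l) + 2*exp(2*l)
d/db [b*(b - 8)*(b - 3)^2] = 4*b^3 - 42*b^2 + 114*b - 72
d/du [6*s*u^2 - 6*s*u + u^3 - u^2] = 12*s*u - 6*s + 3*u^2 - 2*u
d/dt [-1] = 0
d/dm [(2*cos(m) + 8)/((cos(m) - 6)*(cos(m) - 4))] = 2*(cos(m)^2 + 8*cos(m) - 64)*sin(m)/((cos(m) - 6)^2*(cos(m) - 4)^2)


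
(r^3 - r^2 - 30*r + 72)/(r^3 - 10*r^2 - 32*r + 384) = (r^2 - 7*r + 12)/(r^2 - 16*r + 64)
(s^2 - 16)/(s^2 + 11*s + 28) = (s - 4)/(s + 7)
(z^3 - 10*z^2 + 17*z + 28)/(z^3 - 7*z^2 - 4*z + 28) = (z^2 - 3*z - 4)/(z^2 - 4)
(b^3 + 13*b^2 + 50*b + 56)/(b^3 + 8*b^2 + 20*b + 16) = (b + 7)/(b + 2)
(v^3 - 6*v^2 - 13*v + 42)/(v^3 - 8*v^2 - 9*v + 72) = (v^2 - 9*v + 14)/(v^2 - 11*v + 24)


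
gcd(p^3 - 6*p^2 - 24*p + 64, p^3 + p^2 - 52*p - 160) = p^2 - 4*p - 32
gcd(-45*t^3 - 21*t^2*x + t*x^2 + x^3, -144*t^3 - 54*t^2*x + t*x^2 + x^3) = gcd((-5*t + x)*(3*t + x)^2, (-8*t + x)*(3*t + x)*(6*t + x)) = 3*t + x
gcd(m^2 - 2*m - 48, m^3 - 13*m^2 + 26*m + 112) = m - 8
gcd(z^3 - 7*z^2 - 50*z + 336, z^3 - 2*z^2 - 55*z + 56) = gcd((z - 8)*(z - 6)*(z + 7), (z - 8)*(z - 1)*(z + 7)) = z^2 - z - 56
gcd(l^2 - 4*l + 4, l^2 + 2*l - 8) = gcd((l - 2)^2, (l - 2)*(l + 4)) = l - 2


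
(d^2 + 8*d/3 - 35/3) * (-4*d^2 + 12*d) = -4*d^4 + 4*d^3/3 + 236*d^2/3 - 140*d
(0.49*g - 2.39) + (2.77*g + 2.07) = 3.26*g - 0.32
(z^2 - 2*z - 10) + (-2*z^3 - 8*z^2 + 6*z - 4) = -2*z^3 - 7*z^2 + 4*z - 14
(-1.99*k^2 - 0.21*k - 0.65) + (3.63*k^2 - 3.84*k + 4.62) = 1.64*k^2 - 4.05*k + 3.97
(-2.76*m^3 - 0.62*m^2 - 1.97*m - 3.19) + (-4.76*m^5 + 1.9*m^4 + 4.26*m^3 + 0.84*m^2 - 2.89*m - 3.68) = -4.76*m^5 + 1.9*m^4 + 1.5*m^3 + 0.22*m^2 - 4.86*m - 6.87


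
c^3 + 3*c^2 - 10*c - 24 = (c - 3)*(c + 2)*(c + 4)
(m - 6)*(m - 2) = m^2 - 8*m + 12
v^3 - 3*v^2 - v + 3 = (v - 3)*(v - 1)*(v + 1)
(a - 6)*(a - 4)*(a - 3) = a^3 - 13*a^2 + 54*a - 72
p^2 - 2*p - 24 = (p - 6)*(p + 4)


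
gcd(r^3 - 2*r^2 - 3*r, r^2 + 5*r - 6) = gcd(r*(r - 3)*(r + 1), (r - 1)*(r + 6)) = 1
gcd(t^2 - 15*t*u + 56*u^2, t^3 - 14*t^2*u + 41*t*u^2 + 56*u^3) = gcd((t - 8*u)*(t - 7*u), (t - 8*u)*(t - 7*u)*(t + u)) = t^2 - 15*t*u + 56*u^2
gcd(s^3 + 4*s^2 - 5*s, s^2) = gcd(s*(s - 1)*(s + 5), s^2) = s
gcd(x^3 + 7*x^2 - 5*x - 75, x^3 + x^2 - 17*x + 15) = x^2 + 2*x - 15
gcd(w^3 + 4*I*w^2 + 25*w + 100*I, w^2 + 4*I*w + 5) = w + 5*I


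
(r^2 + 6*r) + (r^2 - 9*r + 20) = 2*r^2 - 3*r + 20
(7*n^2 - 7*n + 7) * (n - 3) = 7*n^3 - 28*n^2 + 28*n - 21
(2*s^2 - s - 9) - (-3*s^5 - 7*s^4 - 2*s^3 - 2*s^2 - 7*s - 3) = 3*s^5 + 7*s^4 + 2*s^3 + 4*s^2 + 6*s - 6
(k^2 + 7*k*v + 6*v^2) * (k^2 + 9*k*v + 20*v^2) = k^4 + 16*k^3*v + 89*k^2*v^2 + 194*k*v^3 + 120*v^4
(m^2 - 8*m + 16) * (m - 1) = m^3 - 9*m^2 + 24*m - 16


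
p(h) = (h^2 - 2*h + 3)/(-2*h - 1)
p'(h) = (2*h - 2)/(-2*h - 1) + 2*(h^2 - 2*h + 3)/(-2*h - 1)^2 = 2*(-h^2 - h + 4)/(4*h^2 + 4*h + 1)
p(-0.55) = 44.02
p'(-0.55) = 849.50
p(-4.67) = 4.09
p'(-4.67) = -0.38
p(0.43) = -1.25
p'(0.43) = 1.96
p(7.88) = -2.94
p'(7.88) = -0.47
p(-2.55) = 3.56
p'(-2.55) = 0.01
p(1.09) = -0.63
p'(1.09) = 0.34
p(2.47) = -0.70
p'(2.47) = -0.26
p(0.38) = -1.35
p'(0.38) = 2.24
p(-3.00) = 3.60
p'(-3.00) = -0.16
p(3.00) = -0.86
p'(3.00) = -0.33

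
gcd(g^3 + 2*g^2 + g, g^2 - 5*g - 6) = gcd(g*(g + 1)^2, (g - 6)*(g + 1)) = g + 1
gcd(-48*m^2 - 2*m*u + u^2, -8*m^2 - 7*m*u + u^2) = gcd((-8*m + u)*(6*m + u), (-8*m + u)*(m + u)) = -8*m + u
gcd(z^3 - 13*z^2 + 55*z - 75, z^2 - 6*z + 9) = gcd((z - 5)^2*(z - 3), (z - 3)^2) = z - 3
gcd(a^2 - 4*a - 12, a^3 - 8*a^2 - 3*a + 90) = a - 6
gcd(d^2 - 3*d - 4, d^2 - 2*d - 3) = d + 1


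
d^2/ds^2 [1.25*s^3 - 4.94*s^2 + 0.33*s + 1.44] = 7.5*s - 9.88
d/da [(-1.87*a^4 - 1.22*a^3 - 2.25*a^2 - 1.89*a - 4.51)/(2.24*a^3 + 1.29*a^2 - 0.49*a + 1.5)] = (-4.1888*a^6 - 4.8246*a^5 + 6.2151*a^4 - 1.5572*a^3 + 28.3578*a^2 + 4.8858*a - 5.0449)/(5.0176*a^6 + 5.7792*a^5 - 0.5311*a^4 + 5.4558*a^3 + 4.1101*a^2 - 1.47*a + 2.25)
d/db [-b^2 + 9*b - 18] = 9 - 2*b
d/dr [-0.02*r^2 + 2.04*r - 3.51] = 2.04 - 0.04*r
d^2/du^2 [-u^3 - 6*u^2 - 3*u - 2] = -6*u - 12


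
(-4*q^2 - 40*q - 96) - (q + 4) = -4*q^2 - 41*q - 100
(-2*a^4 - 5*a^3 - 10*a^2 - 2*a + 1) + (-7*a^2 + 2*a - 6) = -2*a^4 - 5*a^3 - 17*a^2 - 5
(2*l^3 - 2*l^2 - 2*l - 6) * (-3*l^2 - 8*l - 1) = -6*l^5 - 10*l^4 + 20*l^3 + 36*l^2 + 50*l + 6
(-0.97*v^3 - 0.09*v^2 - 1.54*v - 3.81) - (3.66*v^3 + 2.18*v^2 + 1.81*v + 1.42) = -4.63*v^3 - 2.27*v^2 - 3.35*v - 5.23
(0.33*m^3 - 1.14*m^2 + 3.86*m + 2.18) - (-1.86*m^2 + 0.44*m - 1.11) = 0.33*m^3 + 0.72*m^2 + 3.42*m + 3.29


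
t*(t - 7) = t^2 - 7*t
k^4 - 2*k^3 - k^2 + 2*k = k*(k - 2)*(k - 1)*(k + 1)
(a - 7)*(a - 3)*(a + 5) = a^3 - 5*a^2 - 29*a + 105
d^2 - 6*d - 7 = (d - 7)*(d + 1)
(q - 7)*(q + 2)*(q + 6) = q^3 + q^2 - 44*q - 84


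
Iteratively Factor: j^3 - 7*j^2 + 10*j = (j - 5)*(j^2 - 2*j) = (j - 5)*(j - 2)*(j)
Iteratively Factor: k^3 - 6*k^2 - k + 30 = (k - 5)*(k^2 - k - 6) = (k - 5)*(k - 3)*(k + 2)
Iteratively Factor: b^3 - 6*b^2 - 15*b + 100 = (b - 5)*(b^2 - b - 20) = (b - 5)*(b + 4)*(b - 5)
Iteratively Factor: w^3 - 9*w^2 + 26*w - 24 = (w - 2)*(w^2 - 7*w + 12) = (w - 4)*(w - 2)*(w - 3)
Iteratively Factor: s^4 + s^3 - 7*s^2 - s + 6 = (s - 1)*(s^3 + 2*s^2 - 5*s - 6) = (s - 2)*(s - 1)*(s^2 + 4*s + 3) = (s - 2)*(s - 1)*(s + 3)*(s + 1)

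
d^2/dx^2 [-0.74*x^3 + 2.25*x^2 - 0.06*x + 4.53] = 4.5 - 4.44*x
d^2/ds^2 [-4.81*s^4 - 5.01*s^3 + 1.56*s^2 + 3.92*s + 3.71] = -57.72*s^2 - 30.06*s + 3.12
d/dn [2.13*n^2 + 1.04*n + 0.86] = 4.26*n + 1.04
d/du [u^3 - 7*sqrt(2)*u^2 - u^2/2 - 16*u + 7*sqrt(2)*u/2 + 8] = 3*u^2 - 14*sqrt(2)*u - u - 16 + 7*sqrt(2)/2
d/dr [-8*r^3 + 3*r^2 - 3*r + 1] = -24*r^2 + 6*r - 3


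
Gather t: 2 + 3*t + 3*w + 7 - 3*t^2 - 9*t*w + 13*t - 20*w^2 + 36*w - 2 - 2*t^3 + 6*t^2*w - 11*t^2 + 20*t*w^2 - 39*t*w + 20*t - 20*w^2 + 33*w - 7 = -2*t^3 + t^2*(6*w - 14) + t*(20*w^2 - 48*w + 36) - 40*w^2 + 72*w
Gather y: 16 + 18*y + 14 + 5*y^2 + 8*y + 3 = 5*y^2 + 26*y + 33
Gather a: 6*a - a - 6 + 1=5*a - 5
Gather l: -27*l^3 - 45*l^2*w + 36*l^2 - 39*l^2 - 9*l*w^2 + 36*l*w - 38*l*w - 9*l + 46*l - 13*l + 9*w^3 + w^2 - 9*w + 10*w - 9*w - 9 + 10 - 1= -27*l^3 + l^2*(-45*w - 3) + l*(-9*w^2 - 2*w + 24) + 9*w^3 + w^2 - 8*w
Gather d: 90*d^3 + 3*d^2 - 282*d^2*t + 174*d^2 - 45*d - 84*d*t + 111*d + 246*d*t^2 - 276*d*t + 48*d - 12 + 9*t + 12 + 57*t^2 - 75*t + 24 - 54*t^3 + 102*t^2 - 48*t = 90*d^3 + d^2*(177 - 282*t) + d*(246*t^2 - 360*t + 114) - 54*t^3 + 159*t^2 - 114*t + 24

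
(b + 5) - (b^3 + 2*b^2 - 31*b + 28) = -b^3 - 2*b^2 + 32*b - 23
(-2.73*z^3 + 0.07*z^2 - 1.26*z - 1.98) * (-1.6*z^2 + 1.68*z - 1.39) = 4.368*z^5 - 4.6984*z^4 + 5.9283*z^3 + 0.9539*z^2 - 1.575*z + 2.7522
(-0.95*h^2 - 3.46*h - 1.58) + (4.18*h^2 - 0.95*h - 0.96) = 3.23*h^2 - 4.41*h - 2.54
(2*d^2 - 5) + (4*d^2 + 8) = 6*d^2 + 3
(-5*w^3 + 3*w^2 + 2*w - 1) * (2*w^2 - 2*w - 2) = -10*w^5 + 16*w^4 + 8*w^3 - 12*w^2 - 2*w + 2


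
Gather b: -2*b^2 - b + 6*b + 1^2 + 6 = -2*b^2 + 5*b + 7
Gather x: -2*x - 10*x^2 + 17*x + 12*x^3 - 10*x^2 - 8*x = 12*x^3 - 20*x^2 + 7*x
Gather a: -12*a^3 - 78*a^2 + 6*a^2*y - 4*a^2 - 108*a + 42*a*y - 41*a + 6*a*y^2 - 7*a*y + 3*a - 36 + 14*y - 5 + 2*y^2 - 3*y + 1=-12*a^3 + a^2*(6*y - 82) + a*(6*y^2 + 35*y - 146) + 2*y^2 + 11*y - 40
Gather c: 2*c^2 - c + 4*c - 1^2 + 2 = 2*c^2 + 3*c + 1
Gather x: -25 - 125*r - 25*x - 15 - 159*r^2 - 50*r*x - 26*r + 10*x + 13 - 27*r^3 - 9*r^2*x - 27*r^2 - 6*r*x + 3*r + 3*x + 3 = -27*r^3 - 186*r^2 - 148*r + x*(-9*r^2 - 56*r - 12) - 24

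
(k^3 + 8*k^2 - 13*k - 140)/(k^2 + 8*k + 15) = (k^2 + 3*k - 28)/(k + 3)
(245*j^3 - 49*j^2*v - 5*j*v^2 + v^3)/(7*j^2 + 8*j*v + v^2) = (35*j^2 - 12*j*v + v^2)/(j + v)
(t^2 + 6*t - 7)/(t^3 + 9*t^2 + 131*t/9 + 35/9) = 9*(t - 1)/(9*t^2 + 18*t + 5)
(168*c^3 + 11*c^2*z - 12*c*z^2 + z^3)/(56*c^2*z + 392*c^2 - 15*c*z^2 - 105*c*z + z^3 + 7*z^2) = (3*c + z)/(z + 7)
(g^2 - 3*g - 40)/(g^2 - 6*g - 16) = (g + 5)/(g + 2)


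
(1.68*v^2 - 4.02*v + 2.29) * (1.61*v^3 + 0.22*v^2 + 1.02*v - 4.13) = 2.7048*v^5 - 6.1026*v^4 + 4.5161*v^3 - 10.535*v^2 + 18.9384*v - 9.4577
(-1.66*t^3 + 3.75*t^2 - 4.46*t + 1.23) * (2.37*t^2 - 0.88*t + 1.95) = -3.9342*t^5 + 10.3483*t^4 - 17.1072*t^3 + 14.1524*t^2 - 9.7794*t + 2.3985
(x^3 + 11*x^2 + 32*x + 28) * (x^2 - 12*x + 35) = x^5 - x^4 - 65*x^3 + 29*x^2 + 784*x + 980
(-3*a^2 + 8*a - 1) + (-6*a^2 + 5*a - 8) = -9*a^2 + 13*a - 9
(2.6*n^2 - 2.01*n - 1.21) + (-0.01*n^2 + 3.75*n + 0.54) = 2.59*n^2 + 1.74*n - 0.67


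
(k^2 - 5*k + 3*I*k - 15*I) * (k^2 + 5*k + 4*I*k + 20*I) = k^4 + 7*I*k^3 - 37*k^2 - 175*I*k + 300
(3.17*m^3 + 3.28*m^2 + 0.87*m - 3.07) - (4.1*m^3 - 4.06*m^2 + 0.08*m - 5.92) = -0.93*m^3 + 7.34*m^2 + 0.79*m + 2.85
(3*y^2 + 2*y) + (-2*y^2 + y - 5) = y^2 + 3*y - 5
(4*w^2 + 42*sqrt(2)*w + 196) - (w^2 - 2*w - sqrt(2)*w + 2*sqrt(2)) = 3*w^2 + 2*w + 43*sqrt(2)*w - 2*sqrt(2) + 196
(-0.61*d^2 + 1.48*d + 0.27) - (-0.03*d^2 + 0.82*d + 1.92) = -0.58*d^2 + 0.66*d - 1.65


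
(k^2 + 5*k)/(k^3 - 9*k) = (k + 5)/(k^2 - 9)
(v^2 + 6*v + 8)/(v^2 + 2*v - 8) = (v + 2)/(v - 2)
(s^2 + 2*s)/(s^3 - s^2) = (s + 2)/(s*(s - 1))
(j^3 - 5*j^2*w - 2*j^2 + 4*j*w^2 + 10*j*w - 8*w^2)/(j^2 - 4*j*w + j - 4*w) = (j^2 - j*w - 2*j + 2*w)/(j + 1)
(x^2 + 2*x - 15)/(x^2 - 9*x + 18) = (x + 5)/(x - 6)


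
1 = 1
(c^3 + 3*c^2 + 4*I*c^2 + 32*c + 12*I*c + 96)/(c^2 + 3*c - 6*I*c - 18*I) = (c^2 + 4*I*c + 32)/(c - 6*I)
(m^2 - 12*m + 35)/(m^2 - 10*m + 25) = (m - 7)/(m - 5)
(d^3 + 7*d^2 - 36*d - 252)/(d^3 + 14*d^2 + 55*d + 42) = (d - 6)/(d + 1)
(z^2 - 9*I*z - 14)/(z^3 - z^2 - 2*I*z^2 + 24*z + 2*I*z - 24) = (z^2 - 9*I*z - 14)/(z^3 - z^2*(1 + 2*I) + 2*z*(12 + I) - 24)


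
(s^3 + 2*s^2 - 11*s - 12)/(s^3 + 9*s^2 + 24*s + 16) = (s - 3)/(s + 4)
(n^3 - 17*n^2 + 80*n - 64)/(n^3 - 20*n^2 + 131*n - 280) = (n^2 - 9*n + 8)/(n^2 - 12*n + 35)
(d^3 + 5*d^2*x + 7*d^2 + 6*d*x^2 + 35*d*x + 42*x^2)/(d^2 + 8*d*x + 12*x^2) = (d^2 + 3*d*x + 7*d + 21*x)/(d + 6*x)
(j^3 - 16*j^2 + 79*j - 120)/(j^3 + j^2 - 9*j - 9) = (j^2 - 13*j + 40)/(j^2 + 4*j + 3)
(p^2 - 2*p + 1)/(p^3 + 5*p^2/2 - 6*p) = 2*(p^2 - 2*p + 1)/(p*(2*p^2 + 5*p - 12))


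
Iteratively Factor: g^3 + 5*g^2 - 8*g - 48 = (g - 3)*(g^2 + 8*g + 16) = (g - 3)*(g + 4)*(g + 4)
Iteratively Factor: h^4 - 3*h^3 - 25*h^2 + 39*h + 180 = (h + 3)*(h^3 - 6*h^2 - 7*h + 60) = (h - 5)*(h + 3)*(h^2 - h - 12) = (h - 5)*(h + 3)^2*(h - 4)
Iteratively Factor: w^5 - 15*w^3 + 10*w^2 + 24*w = (w)*(w^4 - 15*w^2 + 10*w + 24) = w*(w + 1)*(w^3 - w^2 - 14*w + 24) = w*(w - 2)*(w + 1)*(w^2 + w - 12) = w*(w - 3)*(w - 2)*(w + 1)*(w + 4)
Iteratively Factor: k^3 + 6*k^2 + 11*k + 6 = (k + 3)*(k^2 + 3*k + 2) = (k + 2)*(k + 3)*(k + 1)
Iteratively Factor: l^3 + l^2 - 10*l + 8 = (l - 1)*(l^2 + 2*l - 8) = (l - 2)*(l - 1)*(l + 4)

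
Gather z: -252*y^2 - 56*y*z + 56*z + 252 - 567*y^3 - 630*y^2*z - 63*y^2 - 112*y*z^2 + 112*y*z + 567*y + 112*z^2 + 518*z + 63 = -567*y^3 - 315*y^2 + 567*y + z^2*(112 - 112*y) + z*(-630*y^2 + 56*y + 574) + 315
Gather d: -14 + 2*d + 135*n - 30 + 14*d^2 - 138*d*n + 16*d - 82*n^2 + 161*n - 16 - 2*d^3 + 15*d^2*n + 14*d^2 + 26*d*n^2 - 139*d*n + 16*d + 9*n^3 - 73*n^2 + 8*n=-2*d^3 + d^2*(15*n + 28) + d*(26*n^2 - 277*n + 34) + 9*n^3 - 155*n^2 + 304*n - 60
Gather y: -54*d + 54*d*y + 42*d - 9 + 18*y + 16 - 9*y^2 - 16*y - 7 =-12*d - 9*y^2 + y*(54*d + 2)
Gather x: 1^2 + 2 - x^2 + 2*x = -x^2 + 2*x + 3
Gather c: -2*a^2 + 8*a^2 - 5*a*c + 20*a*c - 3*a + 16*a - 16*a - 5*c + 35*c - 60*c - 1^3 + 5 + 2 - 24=6*a^2 - 3*a + c*(15*a - 30) - 18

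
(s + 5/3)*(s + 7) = s^2 + 26*s/3 + 35/3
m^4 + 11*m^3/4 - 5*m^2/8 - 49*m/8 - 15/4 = (m - 3/2)*(m + 1)*(m + 5/4)*(m + 2)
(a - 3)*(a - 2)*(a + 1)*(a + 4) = a^4 - 15*a^2 + 10*a + 24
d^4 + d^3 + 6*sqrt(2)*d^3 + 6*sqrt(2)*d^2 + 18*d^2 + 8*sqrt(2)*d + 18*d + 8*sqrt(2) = (d + 1)*(d + sqrt(2))^2*(d + 4*sqrt(2))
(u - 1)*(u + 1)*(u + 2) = u^3 + 2*u^2 - u - 2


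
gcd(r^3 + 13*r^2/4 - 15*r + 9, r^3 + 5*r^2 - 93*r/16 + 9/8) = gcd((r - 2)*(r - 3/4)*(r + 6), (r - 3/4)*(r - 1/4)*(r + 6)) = r^2 + 21*r/4 - 9/2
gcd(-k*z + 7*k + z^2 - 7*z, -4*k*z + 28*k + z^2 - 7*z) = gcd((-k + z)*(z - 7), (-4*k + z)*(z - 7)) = z - 7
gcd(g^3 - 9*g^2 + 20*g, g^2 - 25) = g - 5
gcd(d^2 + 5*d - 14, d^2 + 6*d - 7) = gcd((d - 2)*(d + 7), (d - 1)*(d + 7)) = d + 7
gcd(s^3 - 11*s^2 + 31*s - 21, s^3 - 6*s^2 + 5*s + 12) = s - 3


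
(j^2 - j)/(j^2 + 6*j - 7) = j/(j + 7)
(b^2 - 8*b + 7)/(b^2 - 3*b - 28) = (b - 1)/(b + 4)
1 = 1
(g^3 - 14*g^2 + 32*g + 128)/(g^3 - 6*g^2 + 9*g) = (g^3 - 14*g^2 + 32*g + 128)/(g*(g^2 - 6*g + 9))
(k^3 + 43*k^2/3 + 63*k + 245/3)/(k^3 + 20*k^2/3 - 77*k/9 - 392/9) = 3*(k + 5)/(3*k - 8)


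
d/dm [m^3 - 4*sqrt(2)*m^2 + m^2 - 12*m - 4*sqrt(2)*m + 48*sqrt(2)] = 3*m^2 - 8*sqrt(2)*m + 2*m - 12 - 4*sqrt(2)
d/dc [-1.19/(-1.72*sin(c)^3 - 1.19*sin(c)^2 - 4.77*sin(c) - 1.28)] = (-2.8322*sin(c) + 3.0702*cos(2*c) - 8.7465)*cos(c)/(1.72*sin(c)^3 + 1.19*sin(c)^2 + 4.77*sin(c) + 1.28)^2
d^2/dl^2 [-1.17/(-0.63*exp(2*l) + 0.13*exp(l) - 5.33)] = ((0.1521 - 2.9484*exp(l))*(0.63*exp(2*l) - 0.13*exp(l) + 5.33) + 1.17*(1.26*exp(l) - 0.13)*(2.52*exp(l) - 0.26)*exp(l))*exp(l)/(0.63*exp(2*l) - 0.13*exp(l) + 5.33)^3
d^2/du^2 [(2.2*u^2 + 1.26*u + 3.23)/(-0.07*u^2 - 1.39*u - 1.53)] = (0.415772*u^3 + 1.318758*u^2 - 1.07599800000001*u - 16.730176)/(0.000343*u^6 + 0.020433*u^5 + 0.428232*u^4 + 3.578833*u^3 + 9.359928*u^2 + 9.761553*u + 3.581577)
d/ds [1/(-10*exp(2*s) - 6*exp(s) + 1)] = (20*exp(s) + 6)*exp(s)/(10*exp(2*s) + 6*exp(s) - 1)^2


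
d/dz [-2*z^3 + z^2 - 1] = 2*z*(1 - 3*z)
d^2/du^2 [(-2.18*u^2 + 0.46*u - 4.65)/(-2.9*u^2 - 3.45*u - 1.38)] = (-51.359*u^3 + 182.29284*u^2 + 290.18502*u + 86.157954)/(24.389*u^6 + 87.0435*u^5 + 138.36915*u^4 + 123.905025*u^3 + 65.84463*u^2 + 19.71054*u + 2.628072)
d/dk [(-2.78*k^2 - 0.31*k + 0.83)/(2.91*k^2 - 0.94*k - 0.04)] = (3.5153*k^2 - 4.6082*k + 0.7926)/(8.4681*k^4 - 5.4708*k^3 + 0.6508*k^2 + 0.0752*k + 0.0016)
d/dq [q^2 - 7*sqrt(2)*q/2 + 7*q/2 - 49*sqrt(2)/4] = 2*q - 7*sqrt(2)/2 + 7/2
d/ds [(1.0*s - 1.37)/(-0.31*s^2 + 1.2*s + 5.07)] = (0.31*s^2 - 0.8494*s + 6.714)/(0.0961*s^4 - 0.744*s^3 - 1.7034*s^2 + 12.168*s + 25.7049)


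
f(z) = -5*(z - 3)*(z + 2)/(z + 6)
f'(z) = 5*(z - 3)*(z + 2)/(z + 6)^2 - 5*(z - 3)/(z + 6) - 5*(z + 2)/(z + 6)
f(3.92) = -2.75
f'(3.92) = -3.17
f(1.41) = 3.66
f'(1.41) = -1.72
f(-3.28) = -14.78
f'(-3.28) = 19.33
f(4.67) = -5.22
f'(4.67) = -3.42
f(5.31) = -7.47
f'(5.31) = -3.59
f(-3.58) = -21.48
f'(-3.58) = 25.74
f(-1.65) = 1.87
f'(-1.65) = 4.51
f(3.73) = -2.15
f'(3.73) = -3.10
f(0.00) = 5.00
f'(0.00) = 0.00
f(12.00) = -35.00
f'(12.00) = -4.44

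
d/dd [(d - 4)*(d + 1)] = 2*d - 3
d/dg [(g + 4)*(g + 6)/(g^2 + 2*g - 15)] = 2*(-4*g^2 - 39*g - 99)/(g^4 + 4*g^3 - 26*g^2 - 60*g + 225)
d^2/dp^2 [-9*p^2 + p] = -18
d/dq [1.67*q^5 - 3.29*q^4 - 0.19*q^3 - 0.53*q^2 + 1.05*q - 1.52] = 8.35*q^4 - 13.16*q^3 - 0.57*q^2 - 1.06*q + 1.05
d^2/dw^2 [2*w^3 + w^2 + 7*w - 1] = 12*w + 2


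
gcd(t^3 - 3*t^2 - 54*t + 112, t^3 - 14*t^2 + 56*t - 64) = t^2 - 10*t + 16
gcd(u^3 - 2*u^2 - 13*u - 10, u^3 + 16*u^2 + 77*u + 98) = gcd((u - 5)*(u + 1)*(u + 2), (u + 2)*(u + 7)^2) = u + 2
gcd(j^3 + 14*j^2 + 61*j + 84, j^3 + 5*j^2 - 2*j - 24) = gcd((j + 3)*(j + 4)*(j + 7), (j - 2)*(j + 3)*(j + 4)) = j^2 + 7*j + 12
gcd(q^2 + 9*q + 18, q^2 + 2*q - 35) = 1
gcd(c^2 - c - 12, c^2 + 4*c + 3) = c + 3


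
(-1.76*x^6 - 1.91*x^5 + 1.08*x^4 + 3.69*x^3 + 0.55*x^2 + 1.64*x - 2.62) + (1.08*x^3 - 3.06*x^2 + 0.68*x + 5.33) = -1.76*x^6 - 1.91*x^5 + 1.08*x^4 + 4.77*x^3 - 2.51*x^2 + 2.32*x + 2.71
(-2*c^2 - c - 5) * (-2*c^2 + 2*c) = 4*c^4 - 2*c^3 + 8*c^2 - 10*c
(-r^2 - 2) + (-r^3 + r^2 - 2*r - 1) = -r^3 - 2*r - 3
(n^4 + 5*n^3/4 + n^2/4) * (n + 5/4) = n^5 + 5*n^4/2 + 29*n^3/16 + 5*n^2/16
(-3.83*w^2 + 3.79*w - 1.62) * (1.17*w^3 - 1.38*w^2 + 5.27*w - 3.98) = -4.4811*w^5 + 9.7197*w^4 - 27.3097*w^3 + 37.4523*w^2 - 23.6216*w + 6.4476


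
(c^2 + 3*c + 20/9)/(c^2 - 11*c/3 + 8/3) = (9*c^2 + 27*c + 20)/(3*(3*c^2 - 11*c + 8))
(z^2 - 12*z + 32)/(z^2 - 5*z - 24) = (z - 4)/(z + 3)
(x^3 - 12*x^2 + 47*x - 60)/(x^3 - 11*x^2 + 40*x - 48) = (x - 5)/(x - 4)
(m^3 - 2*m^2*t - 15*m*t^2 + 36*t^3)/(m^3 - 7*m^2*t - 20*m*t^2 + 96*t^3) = (-m + 3*t)/(-m + 8*t)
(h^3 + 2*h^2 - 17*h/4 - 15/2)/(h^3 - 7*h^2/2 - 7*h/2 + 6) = (h^2 + h/2 - 5)/(h^2 - 5*h + 4)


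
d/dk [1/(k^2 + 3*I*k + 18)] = (-2*k - 3*I)/(k^2 + 3*I*k + 18)^2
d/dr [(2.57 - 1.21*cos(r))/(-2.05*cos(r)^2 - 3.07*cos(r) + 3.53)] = (2.4805*cos(r)^2 - 10.537*cos(r) - 3.6186)*sin(r)/(4.2025*cos(r)^4 + 12.587*cos(r)^3 - 5.0481*cos(r)^2 - 21.6742*cos(r) + 12.4609)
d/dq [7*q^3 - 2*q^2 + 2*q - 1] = 21*q^2 - 4*q + 2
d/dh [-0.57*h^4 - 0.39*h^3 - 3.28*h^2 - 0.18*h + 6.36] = -2.28*h^3 - 1.17*h^2 - 6.56*h - 0.18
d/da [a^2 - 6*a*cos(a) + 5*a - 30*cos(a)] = 6*a*sin(a) + 2*a + 30*sin(a) - 6*cos(a) + 5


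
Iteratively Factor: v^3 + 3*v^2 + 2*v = (v + 2)*(v^2 + v) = v*(v + 2)*(v + 1)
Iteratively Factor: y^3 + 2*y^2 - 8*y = (y)*(y^2 + 2*y - 8) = y*(y - 2)*(y + 4)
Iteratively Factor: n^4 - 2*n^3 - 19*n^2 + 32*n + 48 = (n - 3)*(n^3 + n^2 - 16*n - 16) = (n - 3)*(n + 1)*(n^2 - 16) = (n - 4)*(n - 3)*(n + 1)*(n + 4)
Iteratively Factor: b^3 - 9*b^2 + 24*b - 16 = (b - 1)*(b^2 - 8*b + 16) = (b - 4)*(b - 1)*(b - 4)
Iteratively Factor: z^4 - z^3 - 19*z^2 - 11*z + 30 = (z + 2)*(z^3 - 3*z^2 - 13*z + 15) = (z - 5)*(z + 2)*(z^2 + 2*z - 3) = (z - 5)*(z - 1)*(z + 2)*(z + 3)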